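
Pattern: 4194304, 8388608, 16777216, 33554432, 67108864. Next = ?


Pattern: powers of 2: 2ⁿ
Terms: 4194304, 8388608, 16777216, 33554432, 67108864
Next term = 134217728

Next term = 134217728


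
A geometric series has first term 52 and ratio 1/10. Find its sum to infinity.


S∞ = a₁/(1-r) = 52/(1 - 1/10)
= 52/(9/10)
= 520/9

S∞ = 520/9


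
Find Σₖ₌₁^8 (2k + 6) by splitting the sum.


Σ(2k+6) = 2·Σk + 6·n
= 2·36 + 6·8
= 72 + 48 = 120

Σ = 120


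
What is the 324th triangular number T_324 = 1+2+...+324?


n(n+1)/2 = 324×325/2 = 105300/2 = 52650

Σk = 52650


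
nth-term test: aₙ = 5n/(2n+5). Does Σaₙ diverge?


lim(n→∞) 5n/(2n+5) = 5/2 = 5/2  (divide numerator and denominator by n)
lim aₙ = 5/2 ≠ 0 → series DIVERGES

Diverges (lim aₙ = 5/2 ≠ 0)


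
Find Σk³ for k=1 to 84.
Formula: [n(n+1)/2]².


n(n+1)/2 = 84×85/2 = 3570
Σk³ = 3570² = 12744900

Σk³ = 12744900


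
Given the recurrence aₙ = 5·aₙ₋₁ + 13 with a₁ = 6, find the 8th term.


Computing step by step:
a_1 = 6
a_2 = 43
a_3 = 228
a_4 = 1153
a_5 = 5778
a_6 = 28903
a_7 = 144528
a_8 = 722653


a_8 = 722653


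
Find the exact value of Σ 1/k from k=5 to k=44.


Σₖ₌5^44 1/k = 1/5 + 1/6 + 1/7 + ... + 1/44
= 3080733578426640787/1345655451257488800
≈ 2.2894

Sum = 3080733578426640787/1345655451257488800 ≈ 2.2894


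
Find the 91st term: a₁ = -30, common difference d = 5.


aₙ = a₁ + (n-1)d
= -30 + (91-1)×5
= -30 + 450
= 420

a_91 = 420


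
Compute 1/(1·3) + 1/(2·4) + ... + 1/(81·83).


1/(k(k+2)) = (1/2)·(1/k - 1/(k+2)) (partial fractions)
Telescoping: Σ = (1/2)·(1 + 1/2 - 1/82 - 1/83) = 2511/3403

Sum = 2511/3403


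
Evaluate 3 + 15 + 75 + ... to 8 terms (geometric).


Sₙ = 3×(5^8 - 1)/(5 - 1)
= 3×(390625 - 1)/4
= 3×390624/4
= 292968

S_8 = 292968


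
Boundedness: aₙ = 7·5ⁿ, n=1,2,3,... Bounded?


aₙ = 7·5ⁿ → as n→∞, aₙ→∞ (since base 5 > 1)
No finite upper bound exists
The sequence is UNBOUNDED

Unbounded (aₙ → ∞ as n → ∞)


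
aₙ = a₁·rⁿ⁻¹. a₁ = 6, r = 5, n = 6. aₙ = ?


aₙ = a₁·r^(n-1)
= 6×5^5
= 6×3125
= 18750

a_6 = 18750


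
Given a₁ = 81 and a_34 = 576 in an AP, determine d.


d = (aₙ - a₁)/(n-1)
= (576 - 81)/(34-1)
= 495/33 = 15

d = 15


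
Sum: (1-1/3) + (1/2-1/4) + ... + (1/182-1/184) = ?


Telescoping with gap 2: two head and two tail terms survive.
= (1 + 1/2) - (1/183 + 1/184)
= 3/2 - 1/183 - 1/184 = 50141/33672

Sum = 50141/33672


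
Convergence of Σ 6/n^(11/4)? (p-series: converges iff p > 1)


p-series test: Σ c/n^p converges if p > 1, diverges if p ≤ 1 (constant c > 0 doesn't affect convergence).
p = 11/4
11/4 > 1 → CONVERGES

Converges (p = 11/4 > 1)


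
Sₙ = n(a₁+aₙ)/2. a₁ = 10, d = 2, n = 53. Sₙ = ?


aₙ = 10 + (53-1)×2 = 114
Sₙ = n(a₁+aₙ)/2 = 53×(10+114)/2
= 53×124/2 = 3286

S_53 = 3286


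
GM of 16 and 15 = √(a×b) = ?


GM = √(16×15) = √240 = 15.4919

GM = 15.4919


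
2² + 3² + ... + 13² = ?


Σₖ₌2^13 k² = Σₖ₌₁^13 k² − Σₖ₌₁^1 k²
= 13·14·27/6 − 1·2·3/6
= 819 − 1 = 818

Σk² = 818


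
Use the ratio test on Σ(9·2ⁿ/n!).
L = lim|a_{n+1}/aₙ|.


aₙ = 9·2^n/n!
a_{n+1}/aₙ = 2^(n+1)/(n+1)! × n!/2^n  (constant 9 cancels)
= 2/(n+1)
L = lim(n→∞) 2/(n+1) = 0
L < 1 → series CONVERGES

Converges (ratio test: L = 0 < 1)


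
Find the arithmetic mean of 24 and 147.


AM = (24 + 147)/2 = 171/2 = 85.5

AM = 85.5


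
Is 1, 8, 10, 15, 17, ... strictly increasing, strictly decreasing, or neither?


Differences: 7, 2, 5, 2
All differences > 0 → strictly INCREASING

Monotonically increasing


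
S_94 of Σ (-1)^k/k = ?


S = -1 + 1/2 - 1/3 + 1/4 - 1/5 + 1/6 - 1/7 + 1/8 ± ...
= -0.6879
(Full series converges to -ln(2) ≈ -0.6931)

S_94 = -0.6879


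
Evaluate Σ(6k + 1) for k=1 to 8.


Σ(6k+1) = 6·Σk + 1·n
= 6·36 + 1·8
= 216 + 8 = 224

Σ = 224


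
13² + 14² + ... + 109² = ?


Σₖ₌13^109 k² = Σₖ₌₁^109 k² − Σₖ₌₁^12 k²
= 109·110·219/6 − 12·13·25/6
= 437635 − 650 = 436985

Σk² = 436985


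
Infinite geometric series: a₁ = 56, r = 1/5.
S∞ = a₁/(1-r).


S∞ = a₁/(1-r) = 56/(1 - 1/5)
= 56/(4/5)
= 70

S∞ = 70


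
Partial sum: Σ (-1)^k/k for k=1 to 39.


S = -1 + 1/2 - 1/3 + 1/4 - 1/5 + 1/6 - 1/7 + 1/8 ± ...
= -0.7058
(Full series converges to -ln(2) ≈ -0.6931)

S_39 = -0.7058


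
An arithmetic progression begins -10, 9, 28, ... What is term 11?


aₙ = a₁ + (n-1)d
= -10 + (11-1)×19
= -10 + 190
= 180

a_11 = 180


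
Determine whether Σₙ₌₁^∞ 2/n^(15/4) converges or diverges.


p-series test: Σ c/n^p converges if p > 1, diverges if p ≤ 1 (constant c > 0 doesn't affect convergence).
p = 15/4
15/4 > 1 → CONVERGES

Converges (p = 15/4 > 1)


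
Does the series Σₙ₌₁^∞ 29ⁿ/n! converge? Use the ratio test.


aₙ = 29^n/n!
a_{n+1}/aₙ = 29^(n+1)/(n+1)! × n!/29^n
= 29/(n+1)
L = lim(n→∞) 29/(n+1) = 0
L < 1 → series CONVERGES

Converges (ratio test: L = 0 < 1)


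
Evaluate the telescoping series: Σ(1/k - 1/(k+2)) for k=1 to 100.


Telescoping with gap 2: two head and two tail terms survive.
= (1 + 1/2) - (1/101 + 1/102)
= 3/2 - 1/101 - 1/102 = 7625/5151

Sum = 7625/5151


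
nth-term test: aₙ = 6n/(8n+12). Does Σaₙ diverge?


lim(n→∞) 6n/(8n+12) = 6/8 = 3/4  (divide numerator and denominator by n)
lim aₙ = 3/4 ≠ 0 → series DIVERGES

Diverges (lim aₙ = 3/4 ≠ 0)


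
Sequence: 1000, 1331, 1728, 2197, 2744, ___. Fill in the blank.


Pattern: perfect cubes: n³
Terms: 1000, 1331, 1728, 2197, 2744
Next term = 3375

Next term = 3375


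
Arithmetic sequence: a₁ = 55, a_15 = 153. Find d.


d = (aₙ - a₁)/(n-1)
= (153 - 55)/(15-1)
= 98/14 = 7

d = 7


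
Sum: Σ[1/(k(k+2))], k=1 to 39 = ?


1/(k(k+2)) = (1/2)·(1/k - 1/(k+2)) (partial fractions)
Telescoping: Σ = (1/2)·(1 + 1/2 - 1/40 - 1/41) = 2379/3280

Sum = 2379/3280


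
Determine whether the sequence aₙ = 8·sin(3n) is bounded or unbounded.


For all n, -1 ≤ sin(3n) ≤ 1, so -8 ≤ 8·sin(3n) ≤ 8
Lower bound: -8, Upper bound: 8
The sequence IS bounded

Bounded (-8 ≤ aₙ ≤ 8)


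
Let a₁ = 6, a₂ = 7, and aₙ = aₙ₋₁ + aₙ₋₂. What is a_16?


Computing iteratively: 6, 7, 13, 20, 33, 53, 86, 139, 225, 364, 589, 953, ...
a_16 = 6532

a_16 = 6532


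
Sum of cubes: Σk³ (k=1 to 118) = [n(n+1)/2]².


n(n+1)/2 = 118×119/2 = 7021
Σk³ = 7021² = 49294441

Σk³ = 49294441


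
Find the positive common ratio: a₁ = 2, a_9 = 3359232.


r^(n-1) = aₙ/a₁
r^8 = 3359232/2 = 1679616
r = 1679616^(1/8)
= ±6; taking r > 0 gives r = 6

r = 6


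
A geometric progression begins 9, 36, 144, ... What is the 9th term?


aₙ = a₁·r^(n-1)
= 9×4^8
= 9×65536
= 589824

a_9 = 589824


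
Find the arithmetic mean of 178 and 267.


AM = (178 + 267)/2 = 445/2 = 222.5

AM = 222.5


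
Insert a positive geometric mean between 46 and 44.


GM = √(46×44) = √2024 = 44.9889

GM = 44.9889


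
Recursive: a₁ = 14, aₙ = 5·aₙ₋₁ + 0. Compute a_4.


Computing step by step:
a_1 = 14
a_2 = 70
a_3 = 350
a_4 = 1750


a_4 = 1750


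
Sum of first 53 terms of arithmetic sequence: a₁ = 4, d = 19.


aₙ = 4 + (53-1)×19 = 992
Sₙ = n(a₁+aₙ)/2 = 53×(4+992)/2
= 53×996/2 = 26394

S_53 = 26394


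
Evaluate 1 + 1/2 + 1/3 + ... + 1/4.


H_4 = 1/1 + 1/2 + 1/3 + 1/4
= 25/12
≈ 2.0833

H_4 = 25/12 ≈ 2.0833


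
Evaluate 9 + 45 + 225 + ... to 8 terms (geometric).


Sₙ = 9×(5^8 - 1)/(5 - 1)
= 9×(390625 - 1)/4
= 9×390624/4
= 878904

S_8 = 878904


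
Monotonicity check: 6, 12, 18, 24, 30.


Differences: 6, 6, 6, 6
All differences > 0 → strictly INCREASING

Monotonically increasing


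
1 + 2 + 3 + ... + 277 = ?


n(n+1)/2 = 277×278/2 = 77006/2 = 38503

Σk = 38503


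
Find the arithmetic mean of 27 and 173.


AM = (27 + 173)/2 = 200/2 = 100

AM = 100


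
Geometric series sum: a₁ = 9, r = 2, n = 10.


Sₙ = 9×(2^10 - 1)/(2 - 1)
= 9×(1024 - 1)/1
= 9×1023/1
= 9207

S_10 = 9207


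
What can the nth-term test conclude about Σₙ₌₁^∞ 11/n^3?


lim(n→∞) 11/n^3 = 0
lim aₙ = 0 → nth-term test is INCONCLUSIVE
(Need other tests; this is actually a convergent p-series with p=3 > 1)

Inconclusive (lim aₙ = 0; need another test)


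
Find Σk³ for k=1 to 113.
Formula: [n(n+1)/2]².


n(n+1)/2 = 113×114/2 = 6441
Σk³ = 6441² = 41486481

Σk³ = 41486481


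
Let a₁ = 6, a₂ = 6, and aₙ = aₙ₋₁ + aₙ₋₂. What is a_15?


Computing iteratively: 6, 6, 12, 18, 30, 48, 78, 126, 204, 330, 534, 864, ...
a_15 = 3660

a_15 = 3660


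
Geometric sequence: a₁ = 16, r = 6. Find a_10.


aₙ = a₁·r^(n-1)
= 16×6^9
= 16×10077696
= 161243136

a_10 = 161243136


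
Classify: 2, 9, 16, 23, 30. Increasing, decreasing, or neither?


Differences: 7, 7, 7, 7
All differences > 0 → strictly INCREASING

Monotonically increasing


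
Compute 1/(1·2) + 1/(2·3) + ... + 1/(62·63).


1/(k(k+1)) = 1/k - 1/(k+1) (partial fractions)
Telescoping: Σ = 1 - 1/63 = 62/63

Sum = 62/63


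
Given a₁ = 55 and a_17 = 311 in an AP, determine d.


d = (aₙ - a₁)/(n-1)
= (311 - 55)/(17-1)
= 256/16 = 16

d = 16


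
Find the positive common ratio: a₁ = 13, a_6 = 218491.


r^(n-1) = aₙ/a₁
r^5 = 218491/13 = 16807
r = 16807^(1/5)
= 7

r = 7


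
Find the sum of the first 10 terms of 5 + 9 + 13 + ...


aₙ = 5 + (10-1)×4 = 41
Sₙ = n(a₁+aₙ)/2 = 10×(5+41)/2
= 10×46/2 = 230

S_10 = 230


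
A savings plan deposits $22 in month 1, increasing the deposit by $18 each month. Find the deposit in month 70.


aₙ = a₁ + (n-1)d
= 22 + (70-1)×18
= 22 + 1242
= 1264

a_70 = 1264


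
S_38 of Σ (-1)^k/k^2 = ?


S = -1 + 1/4 - 1/9 + 1/16 - 1/25 + 1/36 - 1/49 + 1/64 ± ...
= -0.8221
(Full series converges to -π²/12 ≈ -0.8225)

S_38 = -0.8221


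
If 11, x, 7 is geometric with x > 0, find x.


GM = √(11×7) = √77 = 8.775

GM = 8.775


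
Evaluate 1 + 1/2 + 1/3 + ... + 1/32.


H_32 = 1/1 + 1/2 + 1/3 + ... + 1/32
= 586061125622639/144403552893600
≈ 4.0585

H_32 = 586061125622639/144403552893600 ≈ 4.0585


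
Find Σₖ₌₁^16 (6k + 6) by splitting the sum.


Σ(6k+6) = 6·Σk + 6·n
= 6·136 + 6·16
= 816 + 96 = 912

Σ = 912


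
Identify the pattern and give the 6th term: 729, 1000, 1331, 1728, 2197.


Pattern: perfect cubes: n³
Terms: 729, 1000, 1331, 1728, 2197
Next term = 2744

Next term = 2744


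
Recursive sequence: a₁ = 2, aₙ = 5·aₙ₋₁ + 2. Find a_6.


Computing step by step:
a_1 = 2
a_2 = 12
a_3 = 62
a_4 = 312
a_5 = 1562
a_6 = 7812


a_6 = 7812


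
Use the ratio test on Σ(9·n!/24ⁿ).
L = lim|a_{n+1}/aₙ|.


aₙ = 9·n!/24^n
a_{n+1}/aₙ = (n+1)!/24^(n+1) × 24^n/n!  (constant 9 cancels)
= (n+1)/24
L = lim(n→∞) (n+1)/24 = ∞
L > 1 → series DIVERGES

Diverges (ratio test: L = ∞ > 1)


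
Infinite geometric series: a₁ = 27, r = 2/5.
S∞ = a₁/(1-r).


S∞ = a₁/(1-r) = 27/(1 - 2/5)
= 27/(3/5)
= 45

S∞ = 45


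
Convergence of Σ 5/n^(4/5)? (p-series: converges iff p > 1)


p-series test: Σ c/n^p converges if p > 1, diverges if p ≤ 1 (constant c > 0 doesn't affect convergence).
p = 4/5
4/5 ≤ 1 → DIVERGES

Diverges (p = 4/5 ≤ 1)


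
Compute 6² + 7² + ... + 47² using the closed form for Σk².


Σₖ₌6^47 k² = Σₖ₌₁^47 k² − Σₖ₌₁^5 k²
= 47·48·95/6 − 5·6·11/6
= 35720 − 55 = 35665

Σk² = 35665


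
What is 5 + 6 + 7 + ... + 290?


Σₖ₌5^290 k = Σₖ₌₁^290 k − Σₖ₌₁^4 k
= 290·291/2 − 4·5/2
= 42195 − 10 = 42185

Σk = 42185


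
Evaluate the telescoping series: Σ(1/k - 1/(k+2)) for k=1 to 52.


Telescoping with gap 2: two head and two tail terms survive.
= (1 + 1/2) - (1/53 + 1/54)
= 3/2 - 1/53 - 1/54 = 2093/1431

Sum = 2093/1431


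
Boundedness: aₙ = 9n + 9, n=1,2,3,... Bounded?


aₙ = 9n + 9 → as n→∞, aₙ→∞
No finite upper bound exists
The sequence is UNBOUNDED

Unbounded (aₙ → ∞ as n → ∞)


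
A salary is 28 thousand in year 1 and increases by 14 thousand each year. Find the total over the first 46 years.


aₙ = 28 + (46-1)×14 = 658
Sₙ = n(a₁+aₙ)/2 = 46×(28+658)/2
= 46×686/2 = 15778

S_46 = 15778


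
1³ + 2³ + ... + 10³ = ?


n(n+1)/2 = 10×11/2 = 55
Σk³ = 55² = 3025

Σk³ = 3025


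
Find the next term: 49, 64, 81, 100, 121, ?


Pattern: perfect squares: n²
Terms: 49, 64, 81, 100, 121
Next term = 144

Next term = 144


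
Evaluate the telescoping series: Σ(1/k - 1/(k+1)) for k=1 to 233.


Telescoping: adjacent terms cancel.
= 1/1 - 1/234
= 1 - 1/234 = 233/234

Sum = 233/234


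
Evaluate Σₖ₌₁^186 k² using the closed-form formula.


n = 186
n(n+1)(2n+1)/6 = 186×187×373/6
= 12973686/6 = 2162281

Σk² = 2162281


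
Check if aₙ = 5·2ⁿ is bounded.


aₙ = 5·2ⁿ → as n→∞, aₙ→∞ (since base 2 > 1)
No finite upper bound exists
The sequence is UNBOUNDED

Unbounded (aₙ → ∞ as n → ∞)


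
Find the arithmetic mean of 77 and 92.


AM = (77 + 92)/2 = 169/2 = 84.5

AM = 84.5


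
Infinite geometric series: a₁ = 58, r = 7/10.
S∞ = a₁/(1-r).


S∞ = a₁/(1-r) = 58/(1 - 7/10)
= 58/(3/10)
= 580/3

S∞ = 580/3


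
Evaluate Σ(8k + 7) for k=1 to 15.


Σ(8k+7) = 8·Σk + 7·n
= 8·120 + 7·15
= 960 + 105 = 1065

Σ = 1065


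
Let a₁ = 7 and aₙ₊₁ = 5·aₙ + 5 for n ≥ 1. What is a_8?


Computing step by step:
a_1 = 7
a_2 = 40
a_3 = 205
a_4 = 1030
a_5 = 5155
a_6 = 25780
a_7 = 128905
a_8 = 644530


a_8 = 644530


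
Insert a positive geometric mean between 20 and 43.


GM = √(20×43) = √860 = 29.3258

GM = 29.3258


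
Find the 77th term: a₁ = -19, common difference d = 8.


aₙ = a₁ + (n-1)d
= -19 + (77-1)×8
= -19 + 608
= 589

a_77 = 589


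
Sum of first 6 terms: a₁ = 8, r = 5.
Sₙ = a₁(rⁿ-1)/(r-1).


Sₙ = 8×(5^6 - 1)/(5 - 1)
= 8×(15625 - 1)/4
= 8×15624/4
= 31248

S_6 = 31248


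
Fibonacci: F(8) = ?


Fibonacci sequence: 1, 1, 2, 3, 5, 8, 13, 21
F(8) = 21

F(8) = 21


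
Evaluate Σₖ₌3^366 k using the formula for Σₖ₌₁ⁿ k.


Σₖ₌3^366 k = Σₖ₌₁^366 k − Σₖ₌₁^2 k
= 366·367/2 − 2·3/2
= 67161 − 3 = 67158

Σk = 67158


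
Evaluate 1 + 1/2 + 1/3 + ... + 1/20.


H_20 = 1/1 + 1/2 + 1/3 + ... + 1/20
= 55835135/15519504
≈ 3.5977

H_20 = 55835135/15519504 ≈ 3.5977


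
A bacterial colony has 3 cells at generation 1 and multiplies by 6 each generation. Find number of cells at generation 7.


aₙ = a₁·r^(n-1)
= 3×6^6
= 3×46656
= 139968

a_7 = 139968


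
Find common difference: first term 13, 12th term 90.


d = (aₙ - a₁)/(n-1)
= (90 - 13)/(12-1)
= 77/11 = 7

d = 7


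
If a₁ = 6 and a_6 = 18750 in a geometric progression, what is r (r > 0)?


r^(n-1) = aₙ/a₁
r^5 = 18750/6 = 3125
r = 3125^(1/5)
= 5

r = 5


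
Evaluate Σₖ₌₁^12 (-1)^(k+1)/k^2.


S = 1 - 1/4 + 1/9 - 1/16 + 1/25 - 1/36 + 1/49 - 1/64 ± ...
= 0.8193
(Full series converges to +π²/12 ≈ +0.8225)

S_12 = 0.8193


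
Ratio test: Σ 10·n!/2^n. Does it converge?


aₙ = 10·n!/2^n
a_{n+1}/aₙ = (n+1)!/2^(n+1) × 2^n/n!  (constant 10 cancels)
= (n+1)/2
L = lim(n→∞) (n+1)/2 = ∞
L > 1 → series DIVERGES

Diverges (ratio test: L = ∞ > 1)


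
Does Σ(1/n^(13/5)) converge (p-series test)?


p-series test: Σ c/n^p converges if p > 1, diverges if p ≤ 1 (constant c > 0 doesn't affect convergence).
p = 13/5
13/5 > 1 → CONVERGES

Converges (p = 13/5 > 1)


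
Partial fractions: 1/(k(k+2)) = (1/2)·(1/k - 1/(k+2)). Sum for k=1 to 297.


1/(k(k+2)) = (1/2)·(1/k - 1/(k+2)) (partial fractions)
Telescoping: Σ = (1/2)·(1 + 1/2 - 1/298 - 1/299) = 33264/44551

Sum = 33264/44551


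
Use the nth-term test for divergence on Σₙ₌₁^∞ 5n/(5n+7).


lim(n→∞) 5n/(5n+7) = 5/5 = 1  (divide numerator and denominator by n)
lim aₙ = 1 ≠ 0 → series DIVERGES

Diverges (lim aₙ = 1 ≠ 0)


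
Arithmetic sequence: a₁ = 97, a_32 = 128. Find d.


d = (aₙ - a₁)/(n-1)
= (128 - 97)/(32-1)
= 31/31 = 1

d = 1


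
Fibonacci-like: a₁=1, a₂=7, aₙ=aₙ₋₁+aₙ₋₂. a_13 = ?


Computing iteratively: 1, 7, 8, 15, 23, 38, 61, 99, 160, 259, 419, 678, ...
a_13 = 1097

a_13 = 1097


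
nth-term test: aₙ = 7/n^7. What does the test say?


lim(n→∞) 7/n^7 = 0
lim aₙ = 0 → nth-term test is INCONCLUSIVE
(Need other tests; this is actually a convergent p-series with p=7 > 1)

Inconclusive (lim aₙ = 0; need another test)


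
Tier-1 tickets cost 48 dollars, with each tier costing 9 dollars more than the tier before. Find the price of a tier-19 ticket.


aₙ = a₁ + (n-1)d
= 48 + (19-1)×9
= 48 + 162
= 210

a_19 = 210


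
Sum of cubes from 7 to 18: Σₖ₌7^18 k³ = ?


Σₖ₌7^18 k³ = [18·19/2]² − [6·7/2]²
= 29241 − 441 = 28800

Σk³ = 28800


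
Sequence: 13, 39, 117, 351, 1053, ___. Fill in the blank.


Pattern: geometric (r=3)
Terms: 13, 39, 117, 351, 1053
Next term = 3159

Next term = 3159


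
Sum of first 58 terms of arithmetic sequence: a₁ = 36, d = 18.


aₙ = 36 + (58-1)×18 = 1062
Sₙ = n(a₁+aₙ)/2 = 58×(36+1062)/2
= 58×1098/2 = 31842

S_58 = 31842


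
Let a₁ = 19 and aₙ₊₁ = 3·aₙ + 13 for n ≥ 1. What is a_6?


Computing step by step:
a_1 = 19
a_2 = 70
a_3 = 223
a_4 = 682
a_5 = 2059
a_6 = 6190


a_6 = 6190


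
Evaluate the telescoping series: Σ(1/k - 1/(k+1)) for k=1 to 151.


Telescoping: adjacent terms cancel.
= 1/1 - 1/152
= 1 - 1/152 = 151/152

Sum = 151/152


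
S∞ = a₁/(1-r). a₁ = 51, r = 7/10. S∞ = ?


S∞ = a₁/(1-r) = 51/(1 - 7/10)
= 51/(3/10)
= 170

S∞ = 170


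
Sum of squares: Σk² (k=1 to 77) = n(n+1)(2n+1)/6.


n = 77
n(n+1)(2n+1)/6 = 77×78×155/6
= 930930/6 = 155155

Σk² = 155155


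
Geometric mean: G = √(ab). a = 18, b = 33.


GM = √(18×33) = √594 = 24.3721

GM = 24.3721


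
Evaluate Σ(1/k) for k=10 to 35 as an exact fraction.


Σₖ₌10^35 1/k = 1/10 + 1/11 + 1/12 + ... + 1/35
= 2471388351727/1875370816800
≈ 1.3178

Sum = 2471388351727/1875370816800 ≈ 1.3178


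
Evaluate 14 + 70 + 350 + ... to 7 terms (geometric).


Sₙ = 14×(5^7 - 1)/(5 - 1)
= 14×(78125 - 1)/4
= 14×78124/4
= 273434

S_7 = 273434


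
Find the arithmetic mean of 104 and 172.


AM = (104 + 172)/2 = 276/2 = 138

AM = 138


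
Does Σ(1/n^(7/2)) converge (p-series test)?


p-series test: Σ c/n^p converges if p > 1, diverges if p ≤ 1 (constant c > 0 doesn't affect convergence).
p = 7/2
7/2 > 1 → CONVERGES

Converges (p = 7/2 > 1)


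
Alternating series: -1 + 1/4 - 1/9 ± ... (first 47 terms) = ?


S = -1 + 1/4 - 1/9 + 1/16 - 1/25 + 1/36 - 1/49 + 1/64 ± ...
= -0.8227
(Full series converges to -π²/12 ≈ -0.8225)

S_47 = -0.8227


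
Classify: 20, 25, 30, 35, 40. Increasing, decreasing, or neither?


Differences: 5, 5, 5, 5
All differences > 0 → strictly INCREASING

Monotonically increasing


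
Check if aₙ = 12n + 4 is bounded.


aₙ = 12n + 4 → as n→∞, aₙ→∞
No finite upper bound exists
The sequence is UNBOUNDED

Unbounded (aₙ → ∞ as n → ∞)


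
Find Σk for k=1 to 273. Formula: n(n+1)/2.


n(n+1)/2 = 273×274/2 = 74802/2 = 37401

Σk = 37401


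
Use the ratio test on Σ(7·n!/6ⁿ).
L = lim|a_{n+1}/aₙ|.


aₙ = 7·n!/6^n
a_{n+1}/aₙ = (n+1)!/6^(n+1) × 6^n/n!  (constant 7 cancels)
= (n+1)/6
L = lim(n→∞) (n+1)/6 = ∞
L > 1 → series DIVERGES

Diverges (ratio test: L = ∞ > 1)


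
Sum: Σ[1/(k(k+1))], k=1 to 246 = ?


1/(k(k+1)) = 1/k - 1/(k+1) (partial fractions)
Telescoping: Σ = 1 - 1/247 = 246/247

Sum = 246/247


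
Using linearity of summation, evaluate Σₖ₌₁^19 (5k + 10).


Σ(5k+10) = 5·Σk + 10·n
= 5·190 + 10·19
= 950 + 190 = 1140

Σ = 1140


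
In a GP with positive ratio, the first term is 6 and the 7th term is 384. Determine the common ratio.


r^(n-1) = aₙ/a₁
r^6 = 384/6 = 64
r = 64^(1/6)
= ±2; taking r > 0 gives r = 2

r = 2


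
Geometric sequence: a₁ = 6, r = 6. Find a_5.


aₙ = a₁·r^(n-1)
= 6×6^4
= 6×1296
= 7776

a_5 = 7776


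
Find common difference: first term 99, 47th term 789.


d = (aₙ - a₁)/(n-1)
= (789 - 99)/(47-1)
= 690/46 = 15

d = 15


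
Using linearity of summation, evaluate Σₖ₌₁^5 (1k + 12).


Σ(1k+12) = 1·Σk + 12·n
= 1·15 + 12·5
= 15 + 60 = 75

Σ = 75


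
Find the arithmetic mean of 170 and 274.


AM = (170 + 274)/2 = 444/2 = 222

AM = 222


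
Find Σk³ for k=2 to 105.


Σₖ₌2^105 k³ = [105·106/2]² − [1·2/2]²
= 30969225 − 1 = 30969224

Σk³ = 30969224


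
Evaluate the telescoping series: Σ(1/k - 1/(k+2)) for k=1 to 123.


Telescoping with gap 2: two head and two tail terms survive.
= (1 + 1/2) - (1/124 + 1/125)
= 3/2 - 1/124 - 1/125 = 23001/15500

Sum = 23001/15500


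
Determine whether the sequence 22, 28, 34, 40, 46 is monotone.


Differences: 6, 6, 6, 6
All differences > 0 → strictly INCREASING

Monotonically increasing


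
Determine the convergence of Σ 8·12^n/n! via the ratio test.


aₙ = 8·12^n/n!
a_{n+1}/aₙ = 12^(n+1)/(n+1)! × n!/12^n  (constant 8 cancels)
= 12/(n+1)
L = lim(n→∞) 12/(n+1) = 0
L < 1 → series CONVERGES

Converges (ratio test: L = 0 < 1)


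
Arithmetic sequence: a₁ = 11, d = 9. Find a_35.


aₙ = a₁ + (n-1)d
= 11 + (35-1)×9
= 11 + 306
= 317

a_35 = 317


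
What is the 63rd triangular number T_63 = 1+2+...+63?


n(n+1)/2 = 63×64/2 = 4032/2 = 2016

Σk = 2016


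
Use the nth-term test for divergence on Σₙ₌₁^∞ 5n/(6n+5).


lim(n→∞) 5n/(6n+5) = 5/6 = 5/6  (divide numerator and denominator by n)
lim aₙ = 5/6 ≠ 0 → series DIVERGES

Diverges (lim aₙ = 5/6 ≠ 0)


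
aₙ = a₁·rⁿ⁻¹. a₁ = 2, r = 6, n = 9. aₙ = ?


aₙ = a₁·r^(n-1)
= 2×6^8
= 2×1679616
= 3359232

a_9 = 3359232


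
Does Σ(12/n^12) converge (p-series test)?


p-series test: Σ c/n^p converges if p > 1, diverges if p ≤ 1 (constant c > 0 doesn't affect convergence).
p = 12
12 > 1 → CONVERGES

Converges (p = 12 > 1)


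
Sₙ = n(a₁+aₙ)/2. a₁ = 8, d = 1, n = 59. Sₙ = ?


aₙ = 8 + (59-1)×1 = 66
Sₙ = n(a₁+aₙ)/2 = 59×(8+66)/2
= 59×74/2 = 2183

S_59 = 2183


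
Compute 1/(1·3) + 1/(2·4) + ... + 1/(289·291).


1/(k(k+2)) = (1/2)·(1/k - 1/(k+2)) (partial fractions)
Telescoping: Σ = (1/2)·(1 + 1/2 - 1/290 - 1/291) = 31501/42195

Sum = 31501/42195


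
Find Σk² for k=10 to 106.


Σₖ₌10^106 k² = Σₖ₌₁^106 k² − Σₖ₌₁^9 k²
= 106·107·213/6 − 9·10·19/6
= 402641 − 285 = 402356

Σk² = 402356


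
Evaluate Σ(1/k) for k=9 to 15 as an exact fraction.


Σₖ₌9^15 1/k = 1/9 + 1/10 + 1/11 + 1/12 + 1/13 + 1/14 + 1/15
= 21635/36036
≈ 0.6004

Sum = 21635/36036 ≈ 0.6004


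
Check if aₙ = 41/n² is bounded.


a₁ = 41, a₂ = 41/4, a₃ = 41/9, ...
0 < aₙ ≤ 41 for all n ≥ 1
The sequence IS bounded

Bounded (0 < aₙ ≤ 41)


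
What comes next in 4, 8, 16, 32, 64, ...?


Pattern: powers of 2: 2ⁿ
Terms: 4, 8, 16, 32, 64
Next term = 128

Next term = 128


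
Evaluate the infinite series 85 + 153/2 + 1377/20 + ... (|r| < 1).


S∞ = a₁/(1-r) = 85/(1 - 9/10)
= 85/(1/10)
= 850

S∞ = 850


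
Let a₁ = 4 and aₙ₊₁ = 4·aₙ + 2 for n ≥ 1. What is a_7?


Computing step by step:
a_1 = 4
a_2 = 18
a_3 = 74
a_4 = 298
a_5 = 1194
a_6 = 4778
a_7 = 19114


a_7 = 19114


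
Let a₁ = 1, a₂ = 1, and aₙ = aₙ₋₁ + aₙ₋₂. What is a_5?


Computing iteratively: 1, 1, 2, 3, 5
a_5 = 5

a_5 = 5


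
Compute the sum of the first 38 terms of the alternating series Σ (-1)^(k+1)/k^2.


S = 1 - 1/4 + 1/9 - 1/16 + 1/25 - 1/36 + 1/49 - 1/64 ± ...
= 0.8221
(Full series converges to +π²/12 ≈ +0.8225)

S_38 = 0.8221


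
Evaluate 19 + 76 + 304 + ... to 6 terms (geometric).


Sₙ = 19×(4^6 - 1)/(4 - 1)
= 19×(4096 - 1)/3
= 19×4095/3
= 25935

S_6 = 25935


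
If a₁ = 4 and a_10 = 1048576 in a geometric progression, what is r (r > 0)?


r^(n-1) = aₙ/a₁
r^9 = 1048576/4 = 262144
r = 262144^(1/9)
= 4

r = 4


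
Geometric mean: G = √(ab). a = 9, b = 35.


GM = √(9×35) = √315 = 17.7482

GM = 17.7482


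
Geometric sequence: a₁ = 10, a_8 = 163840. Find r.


r^(n-1) = aₙ/a₁
r^7 = 163840/10 = 16384
r = 16384^(1/7)
= 4

r = 4


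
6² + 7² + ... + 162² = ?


Σₖ₌6^162 k² = Σₖ₌₁^162 k² − Σₖ₌₁^5 k²
= 162·163·325/6 − 5·6·11/6
= 1430325 − 55 = 1430270

Σk² = 1430270


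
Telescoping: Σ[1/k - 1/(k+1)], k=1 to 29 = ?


Telescoping: adjacent terms cancel.
= 1/1 - 1/30
= 1 - 1/30 = 29/30

Sum = 29/30


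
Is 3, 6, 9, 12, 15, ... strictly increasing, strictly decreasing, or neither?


Differences: 3, 3, 3, 3
All differences > 0 → strictly INCREASING

Monotonically increasing


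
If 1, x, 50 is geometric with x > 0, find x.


GM = √(1×50) = √50 = 7.0711

GM = 7.0711


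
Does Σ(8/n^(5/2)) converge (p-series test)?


p-series test: Σ c/n^p converges if p > 1, diverges if p ≤ 1 (constant c > 0 doesn't affect convergence).
p = 5/2
5/2 > 1 → CONVERGES

Converges (p = 5/2 > 1)


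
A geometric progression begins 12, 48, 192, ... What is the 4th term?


aₙ = a₁·r^(n-1)
= 12×4^3
= 12×64
= 768

a_4 = 768


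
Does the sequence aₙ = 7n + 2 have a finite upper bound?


aₙ = 7n + 2 → as n→∞, aₙ→∞
No finite upper bound exists
The sequence is UNBOUNDED

Unbounded (aₙ → ∞ as n → ∞)


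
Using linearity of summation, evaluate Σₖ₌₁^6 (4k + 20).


Σ(4k+20) = 4·Σk + 20·n
= 4·21 + 20·6
= 84 + 120 = 204

Σ = 204


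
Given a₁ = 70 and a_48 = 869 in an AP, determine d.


d = (aₙ - a₁)/(n-1)
= (869 - 70)/(48-1)
= 799/47 = 17

d = 17


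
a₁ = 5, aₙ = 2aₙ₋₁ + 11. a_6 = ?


Computing step by step:
a_1 = 5
a_2 = 21
a_3 = 53
a_4 = 117
a_5 = 245
a_6 = 501


a_6 = 501


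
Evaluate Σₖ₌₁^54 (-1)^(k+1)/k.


S = 1 - 1/2 + 1/3 - 1/4 + 1/5 - 1/6 + 1/7 - 1/8 ± ...
= 0.684
(Full series converges to +ln(2) ≈ +0.6931)

S_54 = 0.684


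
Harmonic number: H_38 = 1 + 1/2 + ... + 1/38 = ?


H_38 = 1/1 + 1/2 + 1/3 + ... + 1/38
= 2053580969474233/485721041551200
≈ 4.2279

H_38 = 2053580969474233/485721041551200 ≈ 4.2279


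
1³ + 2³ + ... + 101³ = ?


n(n+1)/2 = 101×102/2 = 5151
Σk³ = 5151² = 26532801

Σk³ = 26532801


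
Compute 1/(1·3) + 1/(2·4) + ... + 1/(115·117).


1/(k(k+2)) = (1/2)·(1/k - 1/(k+2)) (partial fractions)
Telescoping: Σ = (1/2)·(1 + 1/2 - 1/116 - 1/117) = 20125/27144

Sum = 20125/27144


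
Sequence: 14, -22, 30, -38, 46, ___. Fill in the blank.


Pattern: alternating sign, magnitude arithmetic (d=8)
Terms: 14, -22, 30, -38, 46
Next term = -54

Next term = -54


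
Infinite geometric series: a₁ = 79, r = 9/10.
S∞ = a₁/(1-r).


S∞ = a₁/(1-r) = 79/(1 - 9/10)
= 79/(1/10)
= 790

S∞ = 790


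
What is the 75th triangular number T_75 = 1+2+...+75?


n(n+1)/2 = 75×76/2 = 5700/2 = 2850

Σk = 2850


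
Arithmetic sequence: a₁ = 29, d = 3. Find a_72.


aₙ = a₁ + (n-1)d
= 29 + (72-1)×3
= 29 + 213
= 242

a_72 = 242


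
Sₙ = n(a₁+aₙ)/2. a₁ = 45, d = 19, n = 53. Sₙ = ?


aₙ = 45 + (53-1)×19 = 1033
Sₙ = n(a₁+aₙ)/2 = 53×(45+1033)/2
= 53×1078/2 = 28567

S_53 = 28567


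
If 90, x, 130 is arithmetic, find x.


AM = (90 + 130)/2 = 220/2 = 110

AM = 110


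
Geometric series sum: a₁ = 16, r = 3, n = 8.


Sₙ = 16×(3^8 - 1)/(3 - 1)
= 16×(6561 - 1)/2
= 16×6560/2
= 52480

S_8 = 52480


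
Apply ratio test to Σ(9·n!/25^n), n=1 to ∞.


aₙ = 9·n!/25^n
a_{n+1}/aₙ = (n+1)!/25^(n+1) × 25^n/n!  (constant 9 cancels)
= (n+1)/25
L = lim(n→∞) (n+1)/25 = ∞
L > 1 → series DIVERGES

Diverges (ratio test: L = ∞ > 1)


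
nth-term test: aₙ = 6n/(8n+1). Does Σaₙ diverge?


lim(n→∞) 6n/(8n+1) = 6/8 = 3/4  (divide numerator and denominator by n)
lim aₙ = 3/4 ≠ 0 → series DIVERGES

Diverges (lim aₙ = 3/4 ≠ 0)


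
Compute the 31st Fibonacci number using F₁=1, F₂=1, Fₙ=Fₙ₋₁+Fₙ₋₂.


Fibonacci sequence: 1, 1, 2, 3, 5, 8, 13, 21, 34, 55, 89, ...
F(31) = 1346269

F(31) = 1346269


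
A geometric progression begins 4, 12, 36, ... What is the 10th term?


aₙ = a₁·r^(n-1)
= 4×3^9
= 4×19683
= 78732

a_10 = 78732


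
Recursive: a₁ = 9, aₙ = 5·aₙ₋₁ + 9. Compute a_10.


Computing step by step:
a_1 = 9
a_2 = 54
a_3 = 279
a_4 = 1404
a_5 = 7029
a_6 = 35154
a_7 = 175779
a_8 = 878904
a_9 = 4394529
a_10 = 21972654


a_10 = 21972654


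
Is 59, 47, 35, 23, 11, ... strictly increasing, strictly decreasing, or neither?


Differences: -12, -12, -12, -12
All differences < 0 → strictly DECREASING

Monotonically decreasing


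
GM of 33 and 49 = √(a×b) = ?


GM = √(33×49) = √1617 = 40.2119

GM = 40.2119


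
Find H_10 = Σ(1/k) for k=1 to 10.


H_10 = 1/1 + 1/2 + 1/3 + 1/4 + 1/5 + 1/6 + 1/7 + 1/8 + 1/9 + 1/10
= 7381/2520
≈ 2.929

H_10 = 7381/2520 ≈ 2.929


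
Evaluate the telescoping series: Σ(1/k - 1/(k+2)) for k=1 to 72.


Telescoping with gap 2: two head and two tail terms survive.
= (1 + 1/2) - (1/73 + 1/74)
= 3/2 - 1/73 - 1/74 = 3978/2701

Sum = 3978/2701


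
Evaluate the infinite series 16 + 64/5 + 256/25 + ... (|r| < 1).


S∞ = a₁/(1-r) = 16/(1 - 4/5)
= 16/(1/5)
= 80

S∞ = 80


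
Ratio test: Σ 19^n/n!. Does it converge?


aₙ = 19^n/n!
a_{n+1}/aₙ = 19^(n+1)/(n+1)! × n!/19^n
= 19/(n+1)
L = lim(n→∞) 19/(n+1) = 0
L < 1 → series CONVERGES

Converges (ratio test: L = 0 < 1)


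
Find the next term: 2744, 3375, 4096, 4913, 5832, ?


Pattern: perfect cubes: n³
Terms: 2744, 3375, 4096, 4913, 5832
Next term = 6859

Next term = 6859


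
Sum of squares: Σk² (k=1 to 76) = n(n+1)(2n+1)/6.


n = 76
n(n+1)(2n+1)/6 = 76×77×153/6
= 895356/6 = 149226

Σk² = 149226


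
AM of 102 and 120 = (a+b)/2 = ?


AM = (102 + 120)/2 = 222/2 = 111

AM = 111


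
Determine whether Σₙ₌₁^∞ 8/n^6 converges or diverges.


p-series test: Σ c/n^p converges if p > 1, diverges if p ≤ 1 (constant c > 0 doesn't affect convergence).
p = 6
6 > 1 → CONVERGES

Converges (p = 6 > 1)


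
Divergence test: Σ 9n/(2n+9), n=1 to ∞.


lim(n→∞) 9n/(2n+9) = 9/2 = 9/2  (divide numerator and denominator by n)
lim aₙ = 9/2 ≠ 0 → series DIVERGES

Diverges (lim aₙ = 9/2 ≠ 0)


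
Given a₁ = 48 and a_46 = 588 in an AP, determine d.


d = (aₙ - a₁)/(n-1)
= (588 - 48)/(46-1)
= 540/45 = 12

d = 12


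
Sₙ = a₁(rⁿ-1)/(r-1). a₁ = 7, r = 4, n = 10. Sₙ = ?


Sₙ = 7×(4^10 - 1)/(4 - 1)
= 7×(1048576 - 1)/3
= 7×1048575/3
= 2446675

S_10 = 2446675


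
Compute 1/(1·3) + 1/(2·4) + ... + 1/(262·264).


1/(k(k+2)) = (1/2)·(1/k - 1/(k+2)) (partial fractions)
Telescoping: Σ = (1/2)·(1 + 1/2 - 1/263 - 1/264) = 103621/138864

Sum = 103621/138864


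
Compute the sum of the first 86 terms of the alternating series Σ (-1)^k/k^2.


S = -1 + 1/4 - 1/9 + 1/16 - 1/25 + 1/36 - 1/49 + 1/64 ± ...
= -0.8224
(Full series converges to -π²/12 ≈ -0.8225)

S_86 = -0.8224


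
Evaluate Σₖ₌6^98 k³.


Σₖ₌6^98 k³ = [98·99/2]² − [5·6/2]²
= 23532201 − 225 = 23531976

Σk³ = 23531976


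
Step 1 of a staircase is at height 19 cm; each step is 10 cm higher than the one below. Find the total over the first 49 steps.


aₙ = 19 + (49-1)×10 = 499
Sₙ = n(a₁+aₙ)/2 = 49×(19+499)/2
= 49×518/2 = 12691

S_49 = 12691


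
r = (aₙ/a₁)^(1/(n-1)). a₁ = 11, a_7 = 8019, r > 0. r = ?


r^(n-1) = aₙ/a₁
r^6 = 8019/11 = 729
r = 729^(1/6)
= ±3; taking r > 0 gives r = 3

r = 3


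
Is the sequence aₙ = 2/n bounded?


a₁ = 2, a₂ = 2/2, a₃ = 2/3, ...
0 < aₙ ≤ 2 for all n ≥ 1
Lower bound: 0, Upper bound: 2
The sequence IS bounded

Bounded (0 < aₙ ≤ 2)


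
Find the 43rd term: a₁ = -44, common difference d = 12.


aₙ = a₁ + (n-1)d
= -44 + (43-1)×12
= -44 + 504
= 460

a_43 = 460


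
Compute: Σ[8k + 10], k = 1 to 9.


Σ(8k+10) = 8·Σk + 10·n
= 8·45 + 10·9
= 360 + 90 = 450

Σ = 450


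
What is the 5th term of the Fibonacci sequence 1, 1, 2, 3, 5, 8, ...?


Fibonacci sequence: 1, 1, 2, 3, 5
F(5) = 5

F(5) = 5


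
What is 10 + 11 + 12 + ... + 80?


Σₖ₌10^80 k = Σₖ₌₁^80 k − Σₖ₌₁^9 k
= 80·81/2 − 9·10/2
= 3240 − 45 = 3195

Σk = 3195


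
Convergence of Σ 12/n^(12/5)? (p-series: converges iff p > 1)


p-series test: Σ c/n^p converges if p > 1, diverges if p ≤ 1 (constant c > 0 doesn't affect convergence).
p = 12/5
12/5 > 1 → CONVERGES

Converges (p = 12/5 > 1)


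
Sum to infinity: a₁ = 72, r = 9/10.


S∞ = a₁/(1-r) = 72/(1 - 9/10)
= 72/(1/10)
= 720

S∞ = 720


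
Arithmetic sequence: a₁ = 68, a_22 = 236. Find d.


d = (aₙ - a₁)/(n-1)
= (236 - 68)/(22-1)
= 168/21 = 8

d = 8


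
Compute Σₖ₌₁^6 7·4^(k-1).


Sₙ = 7×(4^6 - 1)/(4 - 1)
= 7×(4096 - 1)/3
= 7×4095/3
= 9555

S_6 = 9555


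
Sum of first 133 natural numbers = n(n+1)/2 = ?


n(n+1)/2 = 133×134/2 = 17822/2 = 8911

Σk = 8911


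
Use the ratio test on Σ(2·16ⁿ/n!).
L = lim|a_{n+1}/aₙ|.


aₙ = 2·16^n/n!
a_{n+1}/aₙ = 16^(n+1)/(n+1)! × n!/16^n  (constant 2 cancels)
= 16/(n+1)
L = lim(n→∞) 16/(n+1) = 0
L < 1 → series CONVERGES

Converges (ratio test: L = 0 < 1)


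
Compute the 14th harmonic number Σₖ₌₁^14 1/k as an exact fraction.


H_14 = 1/1 + 1/2 + 1/3 + ... + 1/14
= 1171733/360360
≈ 3.2516

H_14 = 1171733/360360 ≈ 3.2516


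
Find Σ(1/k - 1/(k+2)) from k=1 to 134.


Telescoping with gap 2: two head and two tail terms survive.
= (1 + 1/2) - (1/135 + 1/136)
= 3/2 - 1/135 - 1/136 = 27269/18360

Sum = 27269/18360


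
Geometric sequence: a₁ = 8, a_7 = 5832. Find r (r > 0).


r^(n-1) = aₙ/a₁
r^6 = 5832/8 = 729
r = 729^(1/6)
= ±3; taking r > 0 gives r = 3

r = 3


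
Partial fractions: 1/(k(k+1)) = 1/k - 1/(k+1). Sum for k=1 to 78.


1/(k(k+1)) = 1/k - 1/(k+1) (partial fractions)
Telescoping: Σ = 1 - 1/79 = 78/79

Sum = 78/79


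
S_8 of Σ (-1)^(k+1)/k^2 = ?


S = 1 - 1/4 + 1/9 - 1/16 + 1/25 - 1/36 + 1/49 - 1/64
= 0.8156
(Full series converges to +π²/12 ≈ +0.8225)

S_8 = 0.8156


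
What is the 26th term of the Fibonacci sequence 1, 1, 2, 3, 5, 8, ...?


Fibonacci sequence: 1, 1, 2, 3, 5, 8, 13, 21, 34, 55, 89, ...
F(26) = 121393

F(26) = 121393


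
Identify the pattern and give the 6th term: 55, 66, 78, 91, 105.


Pattern: triangular numbers: n(n+1)/2
Terms: 55, 66, 78, 91, 105
Next term = 120

Next term = 120


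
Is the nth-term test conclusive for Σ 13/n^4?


lim(n→∞) 13/n^4 = 0
lim aₙ = 0 → nth-term test is INCONCLUSIVE
(Need other tests; this is actually a convergent p-series with p=4 > 1)

Inconclusive (lim aₙ = 0; need another test)


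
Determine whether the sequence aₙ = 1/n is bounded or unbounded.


a₁ = 1, a₂ = 1/2, a₃ = 1/3, ...
0 < aₙ ≤ 1 for all n ≥ 1
Lower bound: 0, Upper bound: 1
The sequence IS bounded

Bounded (0 < aₙ ≤ 1)


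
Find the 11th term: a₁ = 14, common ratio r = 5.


aₙ = a₁·r^(n-1)
= 14×5^10
= 14×9765625
= 136718750

a_11 = 136718750


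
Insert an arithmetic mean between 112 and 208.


AM = (112 + 208)/2 = 320/2 = 160

AM = 160


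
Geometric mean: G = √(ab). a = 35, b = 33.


GM = √(35×33) = √1155 = 33.9853

GM = 33.9853


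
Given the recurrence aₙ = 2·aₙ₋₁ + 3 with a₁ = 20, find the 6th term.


Computing step by step:
a_1 = 20
a_2 = 43
a_3 = 89
a_4 = 181
a_5 = 365
a_6 = 733


a_6 = 733


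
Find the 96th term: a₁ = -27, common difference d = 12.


aₙ = a₁ + (n-1)d
= -27 + (96-1)×12
= -27 + 1140
= 1113

a_96 = 1113


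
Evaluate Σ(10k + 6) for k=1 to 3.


Σ(10k+6) = 10·Σk + 6·n
= 10·6 + 6·3
= 60 + 18 = 78

Σ = 78


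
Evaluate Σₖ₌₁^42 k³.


n(n+1)/2 = 42×43/2 = 903
Σk³ = 903² = 815409

Σk³ = 815409


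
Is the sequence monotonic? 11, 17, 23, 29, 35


Differences: 6, 6, 6, 6
All differences > 0 → strictly INCREASING

Monotonically increasing


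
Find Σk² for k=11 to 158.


Σₖ₌11^158 k² = Σₖ₌₁^158 k² − Σₖ₌₁^10 k²
= 158·159·317/6 − 10·11·21/6
= 1327279 − 385 = 1326894

Σk² = 1326894


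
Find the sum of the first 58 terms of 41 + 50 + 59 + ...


aₙ = 41 + (58-1)×9 = 554
Sₙ = n(a₁+aₙ)/2 = 58×(41+554)/2
= 58×595/2 = 17255

S_58 = 17255


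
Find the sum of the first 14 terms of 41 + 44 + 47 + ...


aₙ = 41 + (14-1)×3 = 80
Sₙ = n(a₁+aₙ)/2 = 14×(41+80)/2
= 14×121/2 = 847

S_14 = 847


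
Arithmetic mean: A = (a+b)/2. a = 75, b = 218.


AM = (75 + 218)/2 = 293/2 = 146.5

AM = 146.5


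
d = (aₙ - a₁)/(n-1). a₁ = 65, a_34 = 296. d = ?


d = (aₙ - a₁)/(n-1)
= (296 - 65)/(34-1)
= 231/33 = 7

d = 7


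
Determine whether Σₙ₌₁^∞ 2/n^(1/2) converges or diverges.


p-series test: Σ c/n^p converges if p > 1, diverges if p ≤ 1 (constant c > 0 doesn't affect convergence).
p = 1/2
1/2 ≤ 1 → DIVERGES

Diverges (p = 1/2 ≤ 1)


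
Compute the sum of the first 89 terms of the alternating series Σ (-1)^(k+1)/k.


S = 1 - 1/2 + 1/3 - 1/4 + 1/5 - 1/6 + 1/7 - 1/8 ± ...
= 0.6987
(Full series converges to +ln(2) ≈ +0.6931)

S_89 = 0.6987


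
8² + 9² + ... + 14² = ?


Σₖ₌8^14 k² = Σₖ₌₁^14 k² − Σₖ₌₁^7 k²
= 14·15·29/6 − 7·8·15/6
= 1015 − 140 = 875

Σk² = 875


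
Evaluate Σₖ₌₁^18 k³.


n(n+1)/2 = 18×19/2 = 171
Σk³ = 171² = 29241

Σk³ = 29241


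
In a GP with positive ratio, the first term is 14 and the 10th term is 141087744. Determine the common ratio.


r^(n-1) = aₙ/a₁
r^9 = 141087744/14 = 10077696
r = 10077696^(1/9)
= 6

r = 6


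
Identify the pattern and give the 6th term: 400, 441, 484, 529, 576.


Pattern: perfect squares: n²
Terms: 400, 441, 484, 529, 576
Next term = 625

Next term = 625


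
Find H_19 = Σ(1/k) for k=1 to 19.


H_19 = 1/1 + 1/2 + 1/3 + ... + 1/19
= 275295799/77597520
≈ 3.5477

H_19 = 275295799/77597520 ≈ 3.5477


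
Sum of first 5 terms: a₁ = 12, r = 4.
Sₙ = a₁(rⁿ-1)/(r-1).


Sₙ = 12×(4^5 - 1)/(4 - 1)
= 12×(1024 - 1)/3
= 12×1023/3
= 4092

S_5 = 4092


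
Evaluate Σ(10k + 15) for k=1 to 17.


Σ(10k+15) = 10·Σk + 15·n
= 10·153 + 15·17
= 1530 + 255 = 1785

Σ = 1785


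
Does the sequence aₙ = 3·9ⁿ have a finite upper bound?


aₙ = 3·9ⁿ → as n→∞, aₙ→∞ (since base 9 > 1)
No finite upper bound exists
The sequence is UNBOUNDED

Unbounded (aₙ → ∞ as n → ∞)
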